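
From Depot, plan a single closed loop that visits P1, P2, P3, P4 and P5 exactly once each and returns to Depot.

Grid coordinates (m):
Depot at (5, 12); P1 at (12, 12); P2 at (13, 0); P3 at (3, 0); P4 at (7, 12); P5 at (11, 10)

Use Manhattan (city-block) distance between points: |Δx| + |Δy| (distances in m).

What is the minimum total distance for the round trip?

With 5 stops there are 5!/2 = 60 distinct round trips (a route and its reverse cost the same).
Depot → P1 → P2 → P3 → P4 → P5 → Depot: 7+13+10+16+6+8 = 60
Depot → P1 → P2 → P3 → P5 → P4 → Depot: 7+13+10+18+6+2 = 56
Depot → P1 → P2 → P4 → P3 → P5 → Depot: 7+13+18+16+18+8 = 80
Depot → P1 → P2 → P4 → P5 → P3 → Depot: 7+13+18+6+18+14 = 76
Depot → P1 → P2 → P5 → P3 → P4 → Depot: 7+13+12+18+16+2 = 68
Depot → P1 → P2 → P5 → P4 → P3 → Depot: 7+13+12+6+16+14 = 68
Depot → P1 → P3 → P2 → P4 → P5 → Depot: 7+21+10+18+6+8 = 70
Depot → P1 → P3 → P2 → P5 → P4 → Depot: 7+21+10+12+6+2 = 58
Depot → P1 → P3 → P4 → P2 → P5 → Depot: 7+21+16+18+12+8 = 82
Depot → P1 → P3 → P4 → P5 → P2 → Depot: 7+21+16+6+12+20 = 82
Depot → P1 → P3 → P5 → P2 → P4 → Depot: 7+21+18+12+18+2 = 78
Depot → P1 → P3 → P5 → P4 → P2 → Depot: 7+21+18+6+18+20 = 90
Depot → P1 → P4 → P2 → P3 → P5 → Depot: 7+5+18+10+18+8 = 66
Depot → P1 → P4 → P2 → P5 → P3 → Depot: 7+5+18+12+18+14 = 74
… (46 more)
Depot → P3 → P2 → P5 → P1 → P4 → Depot: 14+10+12+3+5+2 = 46  ← best
The minimum is 46.
One optimal route: Depot → P3 → P2 → P5 → P1 → P4 → Depot (or its reverse).

Shortest round trip = 46 m.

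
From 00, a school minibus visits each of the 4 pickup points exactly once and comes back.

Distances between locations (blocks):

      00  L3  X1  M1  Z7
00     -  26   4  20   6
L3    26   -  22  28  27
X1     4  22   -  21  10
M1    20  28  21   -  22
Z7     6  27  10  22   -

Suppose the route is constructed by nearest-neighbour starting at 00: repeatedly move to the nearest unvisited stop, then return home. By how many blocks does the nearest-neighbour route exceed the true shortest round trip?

The nearest-neighbour route is 8 blocks longer than optimal.

From 00: X1=4, Z7=6, M1=20, L3=26 → choose X1 (4).
From X1: Z7=10, M1=21, L3=22 → choose Z7 (10).
From Z7: M1=22, L3=27 → choose M1 (22).
From M1: L3=28 → choose L3 (28).
NN route 00 → X1 → Z7 → M1 → L3 → 00 costs 90.
Optimal: 00 → X1 → L3 → M1 → Z7 → 00 costs 82 (by enumerating all 12 distinct tours).
Excess = 90 − 82 = 8.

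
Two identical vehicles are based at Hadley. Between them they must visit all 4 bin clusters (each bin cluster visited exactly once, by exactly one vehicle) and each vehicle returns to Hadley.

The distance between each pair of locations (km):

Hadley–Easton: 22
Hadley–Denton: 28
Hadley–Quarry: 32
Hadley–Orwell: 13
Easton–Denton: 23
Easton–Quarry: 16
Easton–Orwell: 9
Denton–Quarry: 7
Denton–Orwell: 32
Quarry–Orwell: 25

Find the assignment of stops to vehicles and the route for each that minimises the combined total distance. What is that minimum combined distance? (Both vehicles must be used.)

Minimum combined distance: 99 km.

Check every non-empty split of the stops between the two vehicles; for each half take its own optimal tour:
  {Easton} + {Denton, Quarry, Orwell}: 44 + 73 = 117
  {Denton} + {Easton, Quarry, Orwell}: 56 + 70 = 126
  {Easton, Denton} + {Quarry, Orwell}: 73 + 70 = 143
  {Quarry} + {Easton, Denton, Orwell}: 64 + 73 = 137
  {Easton, Quarry} + {Denton, Orwell}: 70 + 73 = 143
  {Denton, Quarry} + {Easton, Orwell}: 67 + 44 = 111
  … (7 splits in total)
  {Easton, Denton, Quarry} + {Orwell}: 73 + 26 = 99  ← best
Best: vehicle 1 Hadley → Easton → Quarry → Denton → Hadley = 73; vehicle 2 Hadley → Orwell → Hadley = 26; combined 99.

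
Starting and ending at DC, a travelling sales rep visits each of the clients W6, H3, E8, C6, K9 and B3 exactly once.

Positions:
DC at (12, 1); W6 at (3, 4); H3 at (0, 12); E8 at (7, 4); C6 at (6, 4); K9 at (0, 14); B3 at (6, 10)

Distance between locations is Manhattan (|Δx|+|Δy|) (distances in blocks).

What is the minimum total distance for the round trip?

Shortest round trip = 50 blocks.

DC→W6→H3→E8→C6→K9→B3→DC: 12+11+15+1+16+10+15 = 80
DC→W6→H3→E8→C6→B3→K9→DC: 12+11+15+1+6+10+25 = 80
DC→W6→H3→E8→K9→C6→B3→DC: 12+11+15+17+16+6+15 = 92
DC→W6→H3→E8→K9→B3→C6→DC: 12+11+15+17+10+6+9 = 80
DC→W6→H3→E8→B3→C6→K9→DC: 12+11+15+7+6+16+25 = 92
DC→W6→H3→E8→B3→K9→C6→DC: 12+11+15+7+10+16+9 = 80
DC→W6→H3→C6→E8→K9→B3→DC: 12+11+14+1+17+10+15 = 80
DC→W6→H3→C6→E8→B3→K9→DC: 12+11+14+1+7+10+25 = 80
… (352 more)
DC→W6→H3→K9→B3→C6→E8→DC: 12+11+2+10+6+1+8 = 50  ← best
The minimum is 50.
One optimal route: DC → W6 → H3 → K9 → B3 → C6 → E8 → DC (or its reverse).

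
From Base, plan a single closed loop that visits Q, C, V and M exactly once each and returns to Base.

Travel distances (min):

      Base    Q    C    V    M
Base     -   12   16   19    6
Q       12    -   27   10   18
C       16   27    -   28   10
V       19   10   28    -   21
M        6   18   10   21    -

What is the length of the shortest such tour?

Shortest round trip = 66 min.

There are 12 distinct closed tours to check (reversals are equivalent).
Base→Q→C→V→M→Base: 12+27+28+21+6 = 94
Base→Q→C→M→V→Base: 12+27+10+21+19 = 89
Base→Q→V→C→M→Base: 12+10+28+10+6 = 66
Base→Q→V→M→C→Base: 12+10+21+10+16 = 69
Base→Q→M→C→V→Base: 12+18+10+28+19 = 87
Base→Q→M→V→C→Base: 12+18+21+28+16 = 95
Base→C→Q→V→M→Base: 16+27+10+21+6 = 80
Base→C→Q→M→V→Base: 16+27+18+21+19 = 101
Base→C→V→Q→M→Base: 16+28+10+18+6 = 78
Base→C→M→Q→V→Base: 16+10+18+10+19 = 73
Base→V→Q→C→M→Base: 19+10+27+10+6 = 72
Base→V→C→Q→M→Base: 19+28+27+18+6 = 98
The minimum is 66.
One optimal route: Base → Q → V → C → M → Base (or its reverse).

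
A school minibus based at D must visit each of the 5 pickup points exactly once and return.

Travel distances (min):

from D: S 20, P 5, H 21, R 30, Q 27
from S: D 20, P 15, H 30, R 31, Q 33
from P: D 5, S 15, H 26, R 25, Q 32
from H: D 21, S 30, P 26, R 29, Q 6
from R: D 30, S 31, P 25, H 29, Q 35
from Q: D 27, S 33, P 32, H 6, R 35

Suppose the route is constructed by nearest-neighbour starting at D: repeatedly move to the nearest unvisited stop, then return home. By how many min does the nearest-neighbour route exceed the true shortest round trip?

The nearest-neighbour route is 8 min longer than optimal.

From D: P=5, S=20, H=21, Q=27, R=30 → choose P (5).
From P: S=15, R=25, H=26, Q=32 → choose S (15).
From S: H=30, R=31, Q=33 → choose H (30).
From H: Q=6, R=29 → choose Q (6).
From Q: R=35 → choose R (35).
NN route D → P → S → H → Q → R → D costs 121.
Optimal: D → P → S → R → H → Q → D costs 113 (by enumerating all 60 distinct tours).
Excess = 121 − 113 = 8.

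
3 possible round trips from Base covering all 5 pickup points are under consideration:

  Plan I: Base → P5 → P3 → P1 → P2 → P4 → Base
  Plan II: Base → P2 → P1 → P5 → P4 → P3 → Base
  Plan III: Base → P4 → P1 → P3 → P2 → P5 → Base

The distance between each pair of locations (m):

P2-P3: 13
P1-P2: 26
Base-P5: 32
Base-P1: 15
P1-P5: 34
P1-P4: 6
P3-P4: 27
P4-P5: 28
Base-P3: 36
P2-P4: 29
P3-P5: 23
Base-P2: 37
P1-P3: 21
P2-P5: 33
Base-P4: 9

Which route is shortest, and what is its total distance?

Plan I: 32 + 23 + 21 + 26 + 29 + 9 = 140
Plan II: 37 + 26 + 34 + 28 + 27 + 36 = 188
Plan III: 9 + 6 + 21 + 13 + 33 + 32 = 114

Shortest is Plan III, total 114 m.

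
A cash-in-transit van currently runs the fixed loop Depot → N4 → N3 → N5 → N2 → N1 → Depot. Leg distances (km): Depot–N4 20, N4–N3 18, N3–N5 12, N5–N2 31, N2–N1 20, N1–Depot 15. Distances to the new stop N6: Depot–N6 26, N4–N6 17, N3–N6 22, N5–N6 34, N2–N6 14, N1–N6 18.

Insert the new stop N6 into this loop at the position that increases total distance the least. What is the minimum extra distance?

Insertion cost between consecutive stops i–j is d(i,N6) + d(N6,j) − d(i,j):
  between Depot and N4: 26 + 17 − 20 = 23
  between N4 and N3: 17 + 22 − 18 = 21
  between N3 and N5: 22 + 34 − 12 = 44
  between N5 and N2: 34 + 14 − 31 = 17
  between N2 and N1: 14 + 18 − 20 = 12
  between N1 and Depot: 18 + 26 − 15 = 29
Cheapest insertion is between N2 and N1, adding 12.
New total = 116 + 12 = 128.

Minimum extra distance: 12 km, inserting N6 between N2 and N1.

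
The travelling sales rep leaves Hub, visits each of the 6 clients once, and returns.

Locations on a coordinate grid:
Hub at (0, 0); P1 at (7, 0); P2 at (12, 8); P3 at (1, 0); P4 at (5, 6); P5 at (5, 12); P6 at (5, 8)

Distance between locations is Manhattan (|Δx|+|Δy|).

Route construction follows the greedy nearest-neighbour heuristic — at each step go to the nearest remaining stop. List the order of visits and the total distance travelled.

From Hub: distances to unvisited — P3=1, P1=7, P4=11, P6=13, P5=17, P2=20. Nearest is P3 (1).
From P3: distances to unvisited — P1=6, P4=10, P6=12, P5=16, P2=19. Nearest is P1 (6).
From P1: distances to unvisited — P4=8, P6=10, P2=13, P5=14. Nearest is P4 (8).
From P4: distances to unvisited — P6=2, P5=6, P2=9. Nearest is P6 (2).
From P6: distances to unvisited — P5=4, P2=7. Nearest is P5 (4).
From P5: distances to unvisited — P2=11. Nearest is P2 (11).
Return P2→Hub: 20.
Total = 1 + 6 + 8 + 2 + 4 + 11 + 20 = 52.

Total distance 52 via the nearest-neighbour route Hub → P3 → P1 → P4 → P6 → P5 → P2 → Hub.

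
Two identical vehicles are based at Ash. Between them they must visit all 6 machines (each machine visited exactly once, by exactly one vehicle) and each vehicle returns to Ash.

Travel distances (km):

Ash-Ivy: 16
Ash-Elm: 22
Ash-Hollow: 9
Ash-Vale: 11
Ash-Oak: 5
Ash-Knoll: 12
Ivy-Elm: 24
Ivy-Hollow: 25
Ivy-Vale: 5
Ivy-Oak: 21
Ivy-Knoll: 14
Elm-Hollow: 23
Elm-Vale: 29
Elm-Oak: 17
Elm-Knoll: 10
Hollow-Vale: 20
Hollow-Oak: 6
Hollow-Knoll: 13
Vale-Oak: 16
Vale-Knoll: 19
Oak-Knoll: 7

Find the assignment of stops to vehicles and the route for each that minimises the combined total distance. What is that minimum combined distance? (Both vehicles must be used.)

80 km — the smallest possible combined total.

Try each way of splitting the stops between the two vehicles (each non-empty) and, for each split, find the best tour for each vehicle:
  {Ivy} + {Elm, Hollow, Vale, Oak, Knoll}: 32 + 72 = 104
  {Elm} + {Ivy, Hollow, Vale, Oak, Knoll}: 44 + 52 = 96
  {Ivy, Elm} + {Hollow, Vale, Oak, Knoll}: 62 + 52 = 114
  {Hollow} + {Ivy, Elm, Vale, Oak, Knoll}: 18 + 62 = 80
  {Ivy, Hollow} + {Elm, Vale, Oak, Knoll}: 50 + 62 = 112
  {Elm, Hollow} + {Ivy, Vale, Oak, Knoll}: 54 + 42 = 96
  … (31 splits in total)
Best: vehicle 1 Ash → Hollow → Ash = 18; vehicle 2 Ash → Vale → Ivy → Elm → Knoll → Oak → Ash = 62; combined 80.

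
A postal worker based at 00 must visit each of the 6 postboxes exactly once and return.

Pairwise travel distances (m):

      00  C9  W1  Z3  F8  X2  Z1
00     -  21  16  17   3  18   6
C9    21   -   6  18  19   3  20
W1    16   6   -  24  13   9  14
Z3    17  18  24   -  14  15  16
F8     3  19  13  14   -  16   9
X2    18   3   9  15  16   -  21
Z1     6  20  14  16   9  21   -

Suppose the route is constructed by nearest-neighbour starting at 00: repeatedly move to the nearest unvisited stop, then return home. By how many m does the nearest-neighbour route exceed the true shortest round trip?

6 m longer than the optimal tour.

00: F8=3, Z1=6, W1=16, Z3=17, X2=18, C9=21 ⇒ F8
F8: Z1=9, W1=13, Z3=14, X2=16, C9=19 ⇒ Z1
Z1: W1=14, Z3=16, C9=20, X2=21 ⇒ W1
W1: C9=6, X2=9, Z3=24 ⇒ C9
C9: X2=3, Z3=18 ⇒ X2
X2: Z3=15 ⇒ Z3
NN route 00 → F8 → Z1 → W1 → C9 → X2 → Z3 → 00 costs 67.
Optimal: 00 → F8 → Z3 → X2 → C9 → W1 → Z1 → 00 costs 61 (by enumerating all 360 distinct tours).
Excess = 67 − 61 = 6.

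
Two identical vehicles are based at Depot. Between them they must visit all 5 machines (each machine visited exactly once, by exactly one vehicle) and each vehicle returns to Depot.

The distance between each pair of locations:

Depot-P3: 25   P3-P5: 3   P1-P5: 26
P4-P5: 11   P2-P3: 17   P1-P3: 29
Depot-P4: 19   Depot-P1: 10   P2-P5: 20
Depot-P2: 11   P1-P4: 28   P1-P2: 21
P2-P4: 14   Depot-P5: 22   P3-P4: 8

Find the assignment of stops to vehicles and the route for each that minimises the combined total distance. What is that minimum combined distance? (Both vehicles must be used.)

There are 2^4 − 1 = 15 ways to divide the 5 stops into two non-empty groups. For each, the best each vehicle can do is its own shortest tour through its group:
  {P1} + {P2, P3, P4, P5}: 20 + 58 = 78
  {P2} + {P1, P3, P4, P5}: 22 + 66 = 88
  {P1, P2} + {P3, P4, P5}: 42 + 52 = 94
  {P3} + {P1, P2, P4, P5}: 50 + 72 = 122
  {P1, P3} + {P2, P4, P5}: 64 + 58 = 122
  {P2, P3} + {P1, P4, P5}: 53 + 66 = 119
  … (15 splits in total)
Best: vehicle 1 Depot → P1 → Depot = 20; vehicle 2 Depot → P2 → P4 → P3 → P5 → Depot = 58; combined 78.

Minimum combined distance: 78.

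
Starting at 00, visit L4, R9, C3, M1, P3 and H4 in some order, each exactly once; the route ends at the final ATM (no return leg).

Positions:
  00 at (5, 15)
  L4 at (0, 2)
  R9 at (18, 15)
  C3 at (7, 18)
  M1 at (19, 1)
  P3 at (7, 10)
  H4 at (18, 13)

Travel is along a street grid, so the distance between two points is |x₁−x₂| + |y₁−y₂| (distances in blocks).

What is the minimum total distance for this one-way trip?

There are 6! = 720 possible orderings.
00 - L4 - R9 - C3 - M1 - P3 - H4: 18+31+14+29+21+14 = 127
00 - L4 - R9 - C3 - M1 - H4 - P3: 18+31+14+29+13+14 = 119
00 - L4 - R9 - C3 - P3 - M1 - H4: 18+31+14+8+21+13 = 105
00 - L4 - R9 - C3 - P3 - H4 - M1: 18+31+14+8+14+13 = 98
00 - L4 - R9 - C3 - H4 - M1 - P3: 18+31+14+16+13+21 = 113
00 - L4 - R9 - C3 - H4 - P3 - M1: 18+31+14+16+14+21 = 114
00 - L4 - R9 - M1 - C3 - P3 - H4: 18+31+15+29+8+14 = 115
00 - L4 - R9 - M1 - C3 - H4 - P3: 18+31+15+29+16+14 = 123
… (712 more)
00 - C3 - P3 - L4 - M1 - H4 - R9: 5+8+15+20+13+2 = 63  ← best
The minimum is 63.
One shortest path: 00 → C3 → P3 → L4 → M1 → H4 → R9.

Shortest open route: 63 blocks.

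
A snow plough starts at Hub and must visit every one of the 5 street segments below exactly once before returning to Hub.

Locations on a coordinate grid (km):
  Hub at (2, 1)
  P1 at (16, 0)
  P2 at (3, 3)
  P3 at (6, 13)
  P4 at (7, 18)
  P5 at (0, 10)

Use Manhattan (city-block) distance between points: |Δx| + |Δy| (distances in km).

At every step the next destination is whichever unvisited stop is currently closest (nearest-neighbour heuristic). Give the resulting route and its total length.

Nearest-neighbour total = 70 km; route Hub → P2 → P5 → P3 → P4 → P1 → Hub.

Hub → [P2:3 / P5:11 / P1:15 / P3:16 / P4:22] → P2 (3)
P2 → [P5:10 / P3:13 / P1:16 / P4:19] → P5 (10)
P5 → [P3:9 / P4:15 / P1:26] → P3 (9)
P3 → [P4:6 / P1:23] → P4 (6)
P4 → [P1:27] → P1 (27)
Return P1→Hub: 15.
Total = 3 + 10 + 9 + 6 + 27 + 15 = 70.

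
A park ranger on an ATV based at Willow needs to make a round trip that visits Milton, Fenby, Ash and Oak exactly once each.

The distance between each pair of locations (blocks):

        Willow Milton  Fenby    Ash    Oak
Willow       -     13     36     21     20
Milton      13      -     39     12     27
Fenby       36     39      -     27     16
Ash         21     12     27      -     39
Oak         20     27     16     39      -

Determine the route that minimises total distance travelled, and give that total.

There are 12 distinct closed tours to check (reversals are equivalent).
Willow - Milton - Fenby - Ash - Oak - Willow: 13+39+27+39+20 = 138
Willow - Milton - Fenby - Oak - Ash - Willow: 13+39+16+39+21 = 128
Willow - Milton - Ash - Fenby - Oak - Willow: 13+12+27+16+20 = 88
Willow - Milton - Ash - Oak - Fenby - Willow: 13+12+39+16+36 = 116
Willow - Milton - Oak - Fenby - Ash - Willow: 13+27+16+27+21 = 104
Willow - Milton - Oak - Ash - Fenby - Willow: 13+27+39+27+36 = 142
Willow - Fenby - Milton - Ash - Oak - Willow: 36+39+12+39+20 = 146
Willow - Fenby - Milton - Oak - Ash - Willow: 36+39+27+39+21 = 162
Willow - Fenby - Ash - Milton - Oak - Willow: 36+27+12+27+20 = 122
Willow - Fenby - Oak - Milton - Ash - Willow: 36+16+27+12+21 = 112
Willow - Ash - Milton - Fenby - Oak - Willow: 21+12+39+16+20 = 108
Willow - Ash - Fenby - Milton - Oak - Willow: 21+27+39+27+20 = 134
The minimum is 88.
One optimal route: Willow → Milton → Ash → Fenby → Oak → Willow (or its reverse).

Shortest round trip = 88 blocks.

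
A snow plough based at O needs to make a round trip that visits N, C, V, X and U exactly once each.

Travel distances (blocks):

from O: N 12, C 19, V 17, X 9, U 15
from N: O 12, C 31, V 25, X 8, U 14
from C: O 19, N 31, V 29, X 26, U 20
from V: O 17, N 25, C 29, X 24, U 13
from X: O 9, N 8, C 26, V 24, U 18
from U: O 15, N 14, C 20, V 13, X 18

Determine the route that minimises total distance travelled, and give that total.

There are 60 distinct closed tours to check (reversals are equivalent).
O - N - C - V - X - U - O: 12+31+29+24+18+15 = 129
O - N - C - V - U - X - O: 12+31+29+13+18+9 = 112
O - N - C - X - V - U - O: 12+31+26+24+13+15 = 121
O - N - C - X - U - V - O: 12+31+26+18+13+17 = 117
O - N - C - U - V - X - O: 12+31+20+13+24+9 = 109
O - N - C - U - X - V - O: 12+31+20+18+24+17 = 122
O - N - V - C - X - U - O: 12+25+29+26+18+15 = 125
O - N - V - C - U - X - O: 12+25+29+20+18+9 = 113
O - N - V - X - C - U - O: 12+25+24+26+20+15 = 122
O - N - V - X - U - C - O: 12+25+24+18+20+19 = 118
O - N - V - U - C - X - O: 12+25+13+20+26+9 = 105
O - N - V - U - X - C - O: 12+25+13+18+26+19 = 113
O - N - X - C - V - U - O: 12+8+26+29+13+15 = 103
O - N - X - C - U - V - O: 12+8+26+20+13+17 = 96
… (46 more)
O - C - V - U - N - X - O: 19+29+13+14+8+9 = 92  ← best
The minimum is 92.
One optimal route: O → C → V → U → N → X → O (or its reverse).

92 blocks — the shortest possible round trip.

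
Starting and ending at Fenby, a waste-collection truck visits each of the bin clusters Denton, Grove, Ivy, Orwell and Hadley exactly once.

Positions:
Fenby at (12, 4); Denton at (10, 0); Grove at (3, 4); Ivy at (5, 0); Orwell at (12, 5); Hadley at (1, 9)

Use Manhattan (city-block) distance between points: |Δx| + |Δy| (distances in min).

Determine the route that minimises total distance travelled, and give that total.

There are 60 distinct closed tours to check (reversals are equivalent).
Fenby → Denton → Grove → Ivy → Orwell → Hadley → Fenby: 6+11+6+12+15+16 = 66
Fenby → Denton → Grove → Ivy → Hadley → Orwell → Fenby: 6+11+6+13+15+1 = 52
Fenby → Denton → Grove → Orwell → Ivy → Hadley → Fenby: 6+11+10+12+13+16 = 68
Fenby → Denton → Grove → Orwell → Hadley → Ivy → Fenby: 6+11+10+15+13+11 = 66
Fenby → Denton → Grove → Hadley → Ivy → Orwell → Fenby: 6+11+7+13+12+1 = 50
Fenby → Denton → Grove → Hadley → Orwell → Ivy → Fenby: 6+11+7+15+12+11 = 62
Fenby → Denton → Ivy → Grove → Orwell → Hadley → Fenby: 6+5+6+10+15+16 = 58
Fenby → Denton → Ivy → Grove → Hadley → Orwell → Fenby: 6+5+6+7+15+1 = 40
Fenby → Denton → Ivy → Orwell → Grove → Hadley → Fenby: 6+5+12+10+7+16 = 56
Fenby → Denton → Ivy → Orwell → Hadley → Grove → Fenby: 6+5+12+15+7+9 = 54
Fenby → Denton → Ivy → Hadley → Grove → Orwell → Fenby: 6+5+13+7+10+1 = 42
Fenby → Denton → Ivy → Hadley → Orwell → Grove → Fenby: 6+5+13+15+10+9 = 58
Fenby → Denton → Orwell → Grove → Ivy → Hadley → Fenby: 6+7+10+6+13+16 = 58
Fenby → Denton → Orwell → Grove → Hadley → Ivy → Fenby: 6+7+10+7+13+11 = 54
… (46 more)
The minimum is 40.
One optimal route: Fenby → Denton → Ivy → Grove → Hadley → Orwell → Fenby (or its reverse).

40 min — the shortest possible round trip.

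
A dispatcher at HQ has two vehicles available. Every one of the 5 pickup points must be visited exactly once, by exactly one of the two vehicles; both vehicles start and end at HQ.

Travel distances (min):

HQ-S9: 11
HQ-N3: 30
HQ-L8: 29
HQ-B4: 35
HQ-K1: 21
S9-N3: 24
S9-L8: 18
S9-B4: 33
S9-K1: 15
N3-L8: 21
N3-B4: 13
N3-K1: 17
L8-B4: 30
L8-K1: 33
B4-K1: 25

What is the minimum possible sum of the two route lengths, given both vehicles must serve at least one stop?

131 min — the smallest possible combined total.

There are 2^4 − 1 = 15 ways to divide the 5 stops into two non-empty groups. For each, the best each vehicle can do is its own shortest tour through its group:
  {S9} + {N3, L8, B4, K1}: 22 + 109 = 131
  {N3} + {S9, L8, B4, K1}: 60 + 105 = 165
  {S9, N3} + {L8, B4, K1}: 65 + 105 = 170
  {L8} + {S9, N3, B4, K1}: 58 + 91 = 149
  {S9, L8} + {N3, B4, K1}: 58 + 86 = 144
  {N3, L8} + {S9, B4, K1}: 80 + 86 = 166
  … (15 splits in total)
Best: vehicle 1 HQ → S9 → HQ = 22; vehicle 2 HQ → L8 → N3 → B4 → K1 → HQ = 109; combined 131.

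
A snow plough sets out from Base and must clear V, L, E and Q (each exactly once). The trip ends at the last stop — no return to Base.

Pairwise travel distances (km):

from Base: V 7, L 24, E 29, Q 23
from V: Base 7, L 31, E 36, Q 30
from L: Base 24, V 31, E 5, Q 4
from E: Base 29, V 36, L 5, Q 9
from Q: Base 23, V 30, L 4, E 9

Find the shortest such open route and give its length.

Shortest open route: 46 km.

There are 4! = 24 possible orderings.
Base → V → L → E → Q: 7+31+5+9 = 52
Base → V → L → Q → E: 7+31+4+9 = 51
Base → V → E → L → Q: 7+36+5+4 = 52
Base → V → E → Q → L: 7+36+9+4 = 56
Base → V → Q → L → E: 7+30+4+5 = 46
Base → V → Q → E → L: 7+30+9+5 = 51
Base → L → V → E → Q: 24+31+36+9 = 100
Base → L → V → Q → E: 24+31+30+9 = 94
Base → L → E → V → Q: 24+5+36+30 = 95
Base → L → E → Q → V: 24+5+9+30 = 68
Base → L → Q → V → E: 24+4+30+36 = 94
Base → L → Q → E → V: 24+4+9+36 = 73
Base → E → V → L → Q: 29+36+31+4 = 100
Base → E → V → Q → L: 29+36+30+4 = 99
… (10 more)
The minimum is 46.
One shortest path: Base → V → Q → L → E.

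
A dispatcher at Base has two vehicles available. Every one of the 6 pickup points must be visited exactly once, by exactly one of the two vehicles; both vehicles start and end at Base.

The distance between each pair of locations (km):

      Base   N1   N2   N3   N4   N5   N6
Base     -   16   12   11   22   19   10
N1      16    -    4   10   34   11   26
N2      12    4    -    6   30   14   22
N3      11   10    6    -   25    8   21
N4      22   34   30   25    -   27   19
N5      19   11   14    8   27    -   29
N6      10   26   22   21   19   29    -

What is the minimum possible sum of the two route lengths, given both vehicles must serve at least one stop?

Minimum combined distance: 97 km.

Check every non-empty split of the stops between the two vehicles; for each half take its own optimal tour:
  {N1} + {N2, N3, N4, N5, N6}: 32 + 82 = 114
  {N2} + {N1, N3, N4, N5, N6}: 24 + 88 = 112
  {N1, N2} + {N3, N4, N5, N6}: 32 + 75 = 107
  {N3} + {N1, N2, N4, N5, N6}: 22 + 83 = 105
  {N1, N3} + {N2, N4, N5, N6}: 37 + 82 = 119
  {N2, N3} + {N1, N4, N5, N6}: 29 + 83 = 112
  … (31 splits in total)
  {N1, N2, N3, N5} + {N4, N6}: 46 + 51 = 97  ← best
Best: vehicle 1 Base → N2 → N1 → N5 → N3 → Base = 46; vehicle 2 Base → N4 → N6 → Base = 51; combined 97.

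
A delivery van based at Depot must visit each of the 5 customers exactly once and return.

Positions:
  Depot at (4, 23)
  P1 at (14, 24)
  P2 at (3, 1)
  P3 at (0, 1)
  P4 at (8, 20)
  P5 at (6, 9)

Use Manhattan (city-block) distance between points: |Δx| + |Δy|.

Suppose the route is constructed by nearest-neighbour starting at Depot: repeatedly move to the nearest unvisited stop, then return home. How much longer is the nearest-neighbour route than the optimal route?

Depot: P4=7, P1=11, P5=16, P2=23, P3=26 ⇒ P4
P4: P1=10, P5=13, P2=24, P3=27 ⇒ P1
P1: P5=23, P2=34, P3=37 ⇒ P5
P5: P2=11, P3=14 ⇒ P2
P2: P3=3 ⇒ P3
NN route Depot → P4 → P1 → P5 → P2 → P3 → Depot costs 80.
Optimal: Depot → P1 → P4 → P5 → P2 → P3 → Depot costs 74 (by enumerating all 60 distinct tours).
Excess = 80 − 74 = 6.

6 longer than the optimal tour.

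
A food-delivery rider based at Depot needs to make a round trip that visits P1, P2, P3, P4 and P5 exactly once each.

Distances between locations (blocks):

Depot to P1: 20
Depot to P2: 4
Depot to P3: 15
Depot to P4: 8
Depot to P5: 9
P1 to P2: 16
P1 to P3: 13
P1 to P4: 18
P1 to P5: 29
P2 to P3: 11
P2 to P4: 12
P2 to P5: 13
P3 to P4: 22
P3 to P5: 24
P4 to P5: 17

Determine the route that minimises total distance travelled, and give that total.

There are 60 distinct closed tours to check (reversals are equivalent).
Depot → P1 → P2 → P3 → P4 → P5 → Depot: 20+16+11+22+17+9 = 95
Depot → P1 → P2 → P3 → P5 → P4 → Depot: 20+16+11+24+17+8 = 96
Depot → P1 → P2 → P4 → P3 → P5 → Depot: 20+16+12+22+24+9 = 103
Depot → P1 → P2 → P4 → P5 → P3 → Depot: 20+16+12+17+24+15 = 104
Depot → P1 → P2 → P5 → P3 → P4 → Depot: 20+16+13+24+22+8 = 103
Depot → P1 → P2 → P5 → P4 → P3 → Depot: 20+16+13+17+22+15 = 103
Depot → P1 → P3 → P2 → P4 → P5 → Depot: 20+13+11+12+17+9 = 82
Depot → P1 → P3 → P2 → P5 → P4 → Depot: 20+13+11+13+17+8 = 82
Depot → P1 → P3 → P4 → P2 → P5 → Depot: 20+13+22+12+13+9 = 89
Depot → P1 → P3 → P4 → P5 → P2 → Depot: 20+13+22+17+13+4 = 89
Depot → P1 → P3 → P5 → P2 → P4 → Depot: 20+13+24+13+12+8 = 90
Depot → P1 → P3 → P5 → P4 → P2 → Depot: 20+13+24+17+12+4 = 90
Depot → P1 → P4 → P2 → P3 → P5 → Depot: 20+18+12+11+24+9 = 94
Depot → P1 → P4 → P2 → P5 → P3 → Depot: 20+18+12+13+24+15 = 102
… (46 more)
Depot → P2 → P3 → P1 → P4 → P5 → Depot: 4+11+13+18+17+9 = 72  ← best
The minimum is 72.
One optimal route: Depot → P2 → P3 → P1 → P4 → P5 → Depot (or its reverse).

Minimum total distance: 72 blocks.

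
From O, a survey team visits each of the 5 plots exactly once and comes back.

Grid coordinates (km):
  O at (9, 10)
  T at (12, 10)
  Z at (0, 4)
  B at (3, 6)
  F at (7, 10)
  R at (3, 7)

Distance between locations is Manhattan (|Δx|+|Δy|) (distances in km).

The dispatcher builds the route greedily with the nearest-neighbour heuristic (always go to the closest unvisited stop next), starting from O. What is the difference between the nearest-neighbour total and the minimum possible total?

From O: F=2, T=3, R=9, B=10, Z=15 → choose F (2).
From F: T=5, R=7, B=8, Z=13 → choose T (5).
From T: R=12, B=13, Z=18 → choose R (12).
From R: B=1, Z=6 → choose B (1).
From B: Z=5 → choose Z (5).
NN route O → F → T → R → B → Z → O costs 40.
Optimal: O → T → Z → B → R → F → O costs 36 (by enumerating all 60 distinct tours).
Excess = 40 − 36 = 4.

Excess over optimum: 4 km.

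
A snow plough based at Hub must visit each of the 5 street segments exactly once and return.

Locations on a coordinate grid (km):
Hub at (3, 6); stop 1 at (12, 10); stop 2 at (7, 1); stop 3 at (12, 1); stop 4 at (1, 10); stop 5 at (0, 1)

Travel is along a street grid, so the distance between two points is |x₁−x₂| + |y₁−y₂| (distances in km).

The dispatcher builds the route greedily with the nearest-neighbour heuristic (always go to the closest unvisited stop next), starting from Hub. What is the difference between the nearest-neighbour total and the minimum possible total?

Excess over optimum: 4 km.

From Hub: stop 4=6, stop 5=8, stop 2=9, stop 1=13, stop 3=14 → choose stop 4 (6).
From stop 4: stop 5=10, stop 1=11, stop 2=15, stop 3=20 → choose stop 5 (10).
From stop 5: stop 2=7, stop 3=12, stop 1=21 → choose stop 2 (7).
From stop 2: stop 3=5, stop 1=14 → choose stop 3 (5).
From stop 3: stop 1=9 → choose stop 1 (9).
NN route Hub → stop 4 → stop 5 → stop 2 → stop 3 → stop 1 → Hub costs 50.
Optimal: Hub → stop 4 → stop 1 → stop 3 → stop 2 → stop 5 → Hub costs 46 (by enumerating all 60 distinct tours).
Excess = 50 − 46 = 4.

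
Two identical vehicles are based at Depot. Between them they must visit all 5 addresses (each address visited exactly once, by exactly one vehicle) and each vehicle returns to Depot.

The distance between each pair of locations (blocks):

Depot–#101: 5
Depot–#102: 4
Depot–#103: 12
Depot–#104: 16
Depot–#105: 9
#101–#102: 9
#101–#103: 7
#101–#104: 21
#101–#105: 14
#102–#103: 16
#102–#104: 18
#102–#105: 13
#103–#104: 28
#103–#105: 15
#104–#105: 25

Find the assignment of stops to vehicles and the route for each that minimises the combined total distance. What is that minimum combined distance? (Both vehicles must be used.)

Try each way of splitting the stops between the two vehicles (each non-empty) and, for each split, find the best tour for each vehicle:
  {#101} + {#102, #103, #104, #105}: 10 + 74 = 84
  {#102} + {#101, #103, #104, #105}: 8 + 68 = 76
  {#101, #102} + {#103, #104, #105}: 18 + 68 = 86
  {#103} + {#101, #102, #104, #105}: 24 + 66 = 90
  {#101, #103} + {#102, #104, #105}: 24 + 56 = 80
  {#102, #103} + {#101, #104, #105}: 32 + 60 = 92
  … (15 splits in total)
  {#102, #104} + {#101, #103, #105}: 38 + 36 = 74  ← best
Best: vehicle 1 Depot → #102 → #104 → Depot = 38; vehicle 2 Depot → #101 → #103 → #105 → Depot = 36; combined 74.

74 blocks — the smallest possible combined total.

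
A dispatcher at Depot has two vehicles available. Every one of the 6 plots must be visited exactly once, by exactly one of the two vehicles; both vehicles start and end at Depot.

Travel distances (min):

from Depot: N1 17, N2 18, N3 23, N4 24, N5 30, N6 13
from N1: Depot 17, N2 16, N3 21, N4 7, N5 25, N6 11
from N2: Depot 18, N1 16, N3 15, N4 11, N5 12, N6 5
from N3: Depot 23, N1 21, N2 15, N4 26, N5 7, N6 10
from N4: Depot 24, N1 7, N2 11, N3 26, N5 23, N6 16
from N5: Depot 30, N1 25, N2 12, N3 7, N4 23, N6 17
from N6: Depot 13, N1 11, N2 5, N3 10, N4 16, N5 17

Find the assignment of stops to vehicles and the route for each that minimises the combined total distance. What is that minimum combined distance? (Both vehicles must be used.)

103 min — the smallest possible combined total.

Try each way of splitting the stops between the two vehicles (each non-empty) and, for each split, find the best tour for each vehicle:
  {N1} + {N2, N3, N4, N5, N6}: 34 + 77 = 111
  {N2} + {N1, N3, N4, N5, N6}: 36 + 77 = 113
  {N1, N2} + {N3, N4, N5, N6}: 51 + 77 = 128
  {N3} + {N1, N2, N4, N5, N6}: 46 + 77 = 123
  {N1, N3} + {N2, N4, N5, N6}: 61 + 77 = 138
  {N2, N3} + {N1, N4, N5, N6}: 56 + 77 = 133
  … (31 splits in total)
  {N1, N2, N3, N4, N5} + {N6}: 77 + 26 = 103  ← best
Best: vehicle 1 Depot → N1 → N4 → N2 → N5 → N3 → Depot = 77; vehicle 2 Depot → N6 → Depot = 26; combined 103.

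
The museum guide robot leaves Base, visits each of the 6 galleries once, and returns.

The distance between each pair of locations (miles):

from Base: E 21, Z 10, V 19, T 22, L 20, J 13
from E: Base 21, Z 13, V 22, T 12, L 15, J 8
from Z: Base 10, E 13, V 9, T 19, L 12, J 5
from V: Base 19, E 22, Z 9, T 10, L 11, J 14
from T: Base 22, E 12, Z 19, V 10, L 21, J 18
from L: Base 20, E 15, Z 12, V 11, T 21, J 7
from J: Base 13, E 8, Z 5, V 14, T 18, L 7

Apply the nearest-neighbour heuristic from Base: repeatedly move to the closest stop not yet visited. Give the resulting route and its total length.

At Base the remaining stops are Z 10, J 13, V 19, L 20, E 21, T 22; go to Z.
At Z the remaining stops are J 5, V 9, L 12, E 13, T 19; go to J.
At J the remaining stops are L 7, E 8, V 14, T 18; go to L.
At L the remaining stops are V 11, E 15, T 21; go to V.
At V the remaining stops are T 10, E 22; go to T.
At T the remaining stops are E 12; go to E.
Return E→Base: 21.
Total = 10 + 5 + 7 + 11 + 10 + 12 + 21 = 76.

76 miles along Base → Z → J → L → V → T → E → Base.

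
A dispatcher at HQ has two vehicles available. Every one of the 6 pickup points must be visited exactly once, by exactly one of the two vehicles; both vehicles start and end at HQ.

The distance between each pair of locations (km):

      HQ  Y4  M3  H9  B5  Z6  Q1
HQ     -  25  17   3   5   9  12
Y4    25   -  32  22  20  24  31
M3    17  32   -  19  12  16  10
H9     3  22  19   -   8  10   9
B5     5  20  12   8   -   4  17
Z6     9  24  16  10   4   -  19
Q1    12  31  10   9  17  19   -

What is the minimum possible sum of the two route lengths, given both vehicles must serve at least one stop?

There are 2^5 − 1 = 31 ways to divide the 6 stops into two non-empty groups. For each, the best each vehicle can do is its own shortest tour through its group:
  {Y4} + {M3, H9, B5, Z6, Q1}: 50 + 47 = 97
  {M3} + {Y4, H9, B5, Z6, Q1}: 34 + 76 = 110
  {Y4, M3} + {H9, B5, Z6, Q1}: 74 + 40 = 114
  {H9} + {Y4, M3, B5, Z6, Q1}: 6 + 87 = 93
  {Y4, H9} + {M3, B5, Z6, Q1}: 50 + 47 = 97
  {M3, H9} + {Y4, B5, Z6, Q1}: 39 + 76 = 115
  … (31 splits in total)
Best: vehicle 1 HQ → H9 → HQ = 6; vehicle 2 HQ → Y4 → B5 → Z6 → M3 → Q1 → HQ = 87; combined 93.

93 km — the smallest possible combined total.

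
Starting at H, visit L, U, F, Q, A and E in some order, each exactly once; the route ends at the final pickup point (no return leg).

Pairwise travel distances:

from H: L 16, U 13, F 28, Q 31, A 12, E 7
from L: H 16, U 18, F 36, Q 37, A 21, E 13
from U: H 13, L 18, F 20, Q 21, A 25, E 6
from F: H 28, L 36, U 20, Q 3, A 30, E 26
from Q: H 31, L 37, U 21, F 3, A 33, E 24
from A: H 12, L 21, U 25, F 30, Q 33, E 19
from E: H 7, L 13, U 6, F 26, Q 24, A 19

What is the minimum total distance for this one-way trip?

There are 6! = 720 possible orderings.
H - L - U - F - Q - A - E: 16+18+20+3+33+19 = 109
H - L - U - F - Q - E - A: 16+18+20+3+24+19 = 100
H - L - U - F - A - Q - E: 16+18+20+30+33+24 = 141
H - L - U - F - A - E - Q: 16+18+20+30+19+24 = 127
H - L - U - F - E - Q - A: 16+18+20+26+24+33 = 137
H - L - U - F - E - A - Q: 16+18+20+26+19+33 = 132
H - L - U - Q - F - A - E: 16+18+21+3+30+19 = 107
H - L - U - Q - F - E - A: 16+18+21+3+26+19 = 103
… (712 more)
H - A - L - E - U - F - Q: 12+21+13+6+20+3 = 75  ← best
The minimum is 75.
One shortest path: H → A → L → E → U → F → Q.

Shortest open route: 75.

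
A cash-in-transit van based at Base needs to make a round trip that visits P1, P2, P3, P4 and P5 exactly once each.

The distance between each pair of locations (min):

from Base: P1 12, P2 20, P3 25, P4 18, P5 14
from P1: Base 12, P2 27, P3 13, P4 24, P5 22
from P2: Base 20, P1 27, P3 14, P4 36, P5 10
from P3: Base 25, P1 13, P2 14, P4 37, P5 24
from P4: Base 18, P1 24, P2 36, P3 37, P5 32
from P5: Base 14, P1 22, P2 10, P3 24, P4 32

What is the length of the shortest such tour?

There are 60 distinct closed tours to check (reversals are equivalent).
Base→P1→P2→P3→P4→P5→Base: 12+27+14+37+32+14 = 136
Base→P1→P2→P3→P5→P4→Base: 12+27+14+24+32+18 = 127
Base→P1→P2→P4→P3→P5→Base: 12+27+36+37+24+14 = 150
Base→P1→P2→P4→P5→P3→Base: 12+27+36+32+24+25 = 156
Base→P1→P2→P5→P3→P4→Base: 12+27+10+24+37+18 = 128
Base→P1→P2→P5→P4→P3→Base: 12+27+10+32+37+25 = 143
Base→P1→P3→P2→P4→P5→Base: 12+13+14+36+32+14 = 121
Base→P1→P3→P2→P5→P4→Base: 12+13+14+10+32+18 = 99
Base→P1→P3→P4→P2→P5→Base: 12+13+37+36+10+14 = 122
Base→P1→P3→P4→P5→P2→Base: 12+13+37+32+10+20 = 124
Base→P1→P3→P5→P2→P4→Base: 12+13+24+10+36+18 = 113
Base→P1→P3→P5→P4→P2→Base: 12+13+24+32+36+20 = 137
Base→P1→P4→P2→P3→P5→Base: 12+24+36+14+24+14 = 124
Base→P1→P4→P2→P5→P3→Base: 12+24+36+10+24+25 = 131
… (46 more)
Base→P4→P1→P3→P2→P5→Base: 18+24+13+14+10+14 = 93  ← best
The minimum is 93.
One optimal route: Base → P4 → P1 → P3 → P2 → P5 → Base (or its reverse).

Shortest round trip = 93 min.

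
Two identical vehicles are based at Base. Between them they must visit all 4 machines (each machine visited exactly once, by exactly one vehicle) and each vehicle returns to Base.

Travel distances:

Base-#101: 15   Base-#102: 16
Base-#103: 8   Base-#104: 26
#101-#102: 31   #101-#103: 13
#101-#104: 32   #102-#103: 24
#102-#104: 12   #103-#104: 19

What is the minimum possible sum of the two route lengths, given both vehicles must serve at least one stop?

Minimum combined distance: 85.

Try each way of splitting the stops between the two vehicles (each non-empty) and, for each split, find the best tour for each vehicle:
  {#101} + {#102, #103, #104}: 30 + 55 = 85
  {#102} + {#101, #103, #104}: 32 + 73 = 105
  {#101, #102} + {#103, #104}: 62 + 53 = 115
  {#103} + {#101, #102, #104}: 16 + 75 = 91
  {#101, #103} + {#102, #104}: 36 + 54 = 90
  {#102, #103} + {#101, #104}: 48 + 73 = 121
  … (7 splits in total)
Best: vehicle 1 Base → #101 → Base = 30; vehicle 2 Base → #102 → #104 → #103 → Base = 55; combined 85.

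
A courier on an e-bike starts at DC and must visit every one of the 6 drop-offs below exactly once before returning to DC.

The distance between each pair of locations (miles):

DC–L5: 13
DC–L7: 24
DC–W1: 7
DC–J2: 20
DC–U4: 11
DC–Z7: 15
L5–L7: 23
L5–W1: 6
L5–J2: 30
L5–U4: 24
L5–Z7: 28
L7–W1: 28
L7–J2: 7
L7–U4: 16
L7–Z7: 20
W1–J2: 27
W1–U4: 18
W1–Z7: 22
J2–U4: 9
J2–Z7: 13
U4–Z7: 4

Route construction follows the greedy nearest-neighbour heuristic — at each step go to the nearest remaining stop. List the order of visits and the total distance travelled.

Nearest-neighbour total = 71 miles; route DC → W1 → L5 → L7 → J2 → U4 → Z7 → DC.

DC → [W1:7 / U4:11 / L5:13 / Z7:15 / J2:20 / L7:24] → W1 (7)
W1 → [L5:6 / U4:18 / Z7:22 / J2:27 / L7:28] → L5 (6)
L5 → [L7:23 / U4:24 / Z7:28 / J2:30] → L7 (23)
L7 → [J2:7 / U4:16 / Z7:20] → J2 (7)
J2 → [U4:9 / Z7:13] → U4 (9)
U4 → [Z7:4] → Z7 (4)
Return Z7→DC: 15.
Total = 7 + 6 + 23 + 7 + 9 + 4 + 15 = 71.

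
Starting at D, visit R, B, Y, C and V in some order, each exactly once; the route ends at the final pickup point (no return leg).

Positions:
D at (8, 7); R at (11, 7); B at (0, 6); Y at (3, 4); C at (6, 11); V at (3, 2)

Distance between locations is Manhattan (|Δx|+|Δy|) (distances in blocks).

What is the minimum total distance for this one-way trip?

Shortest open route: 30 blocks.

There are 5! = 120 possible orderings.
D - R - B - Y - C - V: 3+12+5+10+12 = 42
D - R - B - Y - V - C: 3+12+5+2+12 = 34
D - R - B - C - Y - V: 3+12+11+10+2 = 38
D - R - B - C - V - Y: 3+12+11+12+2 = 40
D - R - B - V - Y - C: 3+12+7+2+10 = 34
D - R - B - V - C - Y: 3+12+7+12+10 = 44
D - R - Y - B - C - V: 3+11+5+11+12 = 42
D - R - Y - B - V - C: 3+11+5+7+12 = 38
D - R - Y - C - B - V: 3+11+10+11+7 = 42
D - R - Y - C - V - B: 3+11+10+12+7 = 43
D - R - Y - V - B - C: 3+11+2+7+11 = 34
D - R - Y - V - C - B: 3+11+2+12+11 = 39
D - R - C - B - Y - V: 3+9+11+5+2 = 30
D - R - C - B - V - Y: 3+9+11+7+2 = 32
… (106 more)
The minimum is 30.
One shortest path: D → R → C → B → Y → V.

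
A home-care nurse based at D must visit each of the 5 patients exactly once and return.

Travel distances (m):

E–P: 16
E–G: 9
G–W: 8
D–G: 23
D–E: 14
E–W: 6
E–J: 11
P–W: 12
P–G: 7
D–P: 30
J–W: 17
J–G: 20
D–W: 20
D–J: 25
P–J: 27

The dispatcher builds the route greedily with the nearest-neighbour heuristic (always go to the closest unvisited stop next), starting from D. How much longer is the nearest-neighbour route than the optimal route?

Excess over optimum: 3 m.

From D: E=14, W=20, G=23, J=25, P=30 → choose E (14).
From E: W=6, G=9, J=11, P=16 → choose W (6).
From W: G=8, P=12, J=17 → choose G (8).
From G: P=7, J=20 → choose P (7).
From P: J=27 → choose J (27).
NN route D → E → W → G → P → J → D costs 87.
Optimal: D → E → J → G → P → W → D costs 84 (by enumerating all 60 distinct tours).
Excess = 87 − 84 = 3.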